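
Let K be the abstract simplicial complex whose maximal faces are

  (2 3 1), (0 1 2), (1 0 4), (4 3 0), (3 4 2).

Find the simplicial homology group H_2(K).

K has 5 vertices, 10 edges, 5 triangles.
rank ∂_2 = 5, rank ∂_3 = 0 ⇒ b_2 = 5 − 5 − 0 = 0. So H_2 = 0.

H_2 = 0.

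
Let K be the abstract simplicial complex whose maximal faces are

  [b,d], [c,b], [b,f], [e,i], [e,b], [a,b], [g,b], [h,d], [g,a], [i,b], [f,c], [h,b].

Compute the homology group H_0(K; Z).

H_0 = Z.

We work with the vertex ordering a < b < c < d < e < f < g < h < i. The simplices of K, each written with vertices in increasing order, are:

  0-simplices (9): a, b, c, d, e, f, g, h, i
  1-simplices (12): ab, ag, bc, bd, be, bf, bg, bh, bi, cf, dh, ei

so the chain groups are C_0 ≅ Z^9, C_1 ≅ Z^12.

∂_1: C_1 → C_0 is given by ∂[p,q] = [q] − [p].
The 9×12 boundary matrix has rank 8 and Smith normal form diag(1,1,1,1,1,1,1,1).

Reading off H_k = ker ∂_k / im ∂_{k+1}:

  H_0: rank C_0 − rank ∂_1 = 9 − 8 = 1, and the invariant factors of ∂_1 are all 1, so H_0 = Z.

(K is a triangulation of a wedge of 4 circles.)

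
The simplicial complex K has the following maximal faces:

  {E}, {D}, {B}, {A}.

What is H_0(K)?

Take the total order A < B < D < E on the vertex set. Then K (dimension 0) consists of the simplices:

  0-simplices (4): A, B, D, E

giving chain groups C_0 ≅ Z^4.

Now H_k = ker ∂_k / im ∂_{k+1}, so:

  H_0: rank C_0 − rank ∂_1 = 4 − 0 = 4, and there is no ∂_1, so H_0 = Z^4.

(K is a triangulation of a set of 4 points.)

H_0 = Z^4.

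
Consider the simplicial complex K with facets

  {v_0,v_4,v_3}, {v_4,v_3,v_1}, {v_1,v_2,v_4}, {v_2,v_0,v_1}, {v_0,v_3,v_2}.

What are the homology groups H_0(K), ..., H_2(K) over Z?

H_0 ≅ Z,  H_1 ≅ Z,  H_2 = 0.

We work with the vertex ordering v_0 < v_1 < v_2 < v_3 < v_4. The simplices of K, each written with vertices in increasing order, are:

  0-simplices (5): [v_0], [v_1], [v_2], [v_3], [v_4]
  1-simplices (10): [v_0,v_1], [v_0,v_2], [v_0,v_3], [v_0,v_4], [v_1,v_2], [v_1,v_3], [v_1,v_4], [v_2,v_3], [v_2,v_4], [v_3,v_4]
  2-simplices (5): [v_0,v_1,v_2], [v_0,v_2,v_3], [v_0,v_3,v_4], [v_1,v_2,v_4], [v_1,v_3,v_4]

so the chain groups are C_0 ≅ Z^5, C_1 ≅ Z^10, C_2 ≅ Z^5.

Boundary ∂_1: C_1 → C_0 is given by ∂[p,q] = [q] − [p].
The 5×10 boundary matrix has rank 4 and Smith normal form diag(1,1,1,1).

Boundary ∂_2: C_2 → C_1 sends each 2-simplex [p,q,r] to [q,r] − [p,r] + [p,q]. For instance
  ∂[v_0,v_2,v_3] = [v_2,v_3] − [v_0,v_3] + [v_0,v_2],
  ∂[v_1,v_3,v_4] = [v_3,v_4] − [v_1,v_4] + [v_1,v_3].
The 10×5 boundary matrix has rank 5 and Smith normal form diag(1,1,1,1,1).

Computing H_k = (kernel of ∂_k) / (image of ∂_{k+1}):

  H_0: rank C_0 − rank ∂_1 = 5 − 4 = 1, and the invariant factors of ∂_1 are all 1, so H_0 = Z.
  H_1: rank ker ∂_1 − rank ∂_2 = (10 − 4) − 5 = 1, and the invariant factors of ∂_2 are all 1, so H_1 = Z.
  H_2: rank ker ∂_2 − rank ∂_3 = (5 − 5) − 0 = 0, and there is no ∂_3, so H_2 = 0.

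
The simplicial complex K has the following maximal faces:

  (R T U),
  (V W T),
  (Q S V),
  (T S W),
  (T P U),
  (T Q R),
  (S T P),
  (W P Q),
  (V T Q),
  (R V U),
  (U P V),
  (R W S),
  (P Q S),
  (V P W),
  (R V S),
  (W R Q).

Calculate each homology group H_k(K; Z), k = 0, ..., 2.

H_0 = Z,  H_1 = Z^2,  H_2 = Z.

We work with the vertex ordering P < Q < R < S < T < U < V < W. The simplices of K, each written with vertices in increasing order, are:

  0-simplices (8): P, Q, R, S, T, U, V, W
  1-simplices (24): PQ, PS, PT, PU, PV, PW, QR, QS, QT, QV, QW, RS, RT, RU, RV, RW, ST, SV, SW, TU, TV, TW, UV, VW
  2-simplices (16): PQS, PQW, PST, PTU, PUV, PVW, QRT, QRW, QSV, QTV, RSV, RSW, RTU, RUV, STW, TVW

so the chain groups are C_0 ≅ Z^8, C_1 ≅ Z^24, C_2 ≅ Z^16.

The boundary map ∂_1: C_1 → C_0 maps an edge to its endpoints' difference, ∂[p,q] = q − p.
The 8×24 boundary matrix has rank 7 and Smith normal form diag(1,1,1,1,1,1,1).

∂_2: C_2 → C_1 sends each 2-simplex [p,q,r] to [q,r] − [p,r] + [p,q]. For instance
  ∂QRW = RW − QW + QR,
  ∂PQW = QW − PW + PQ.
The resulting 24×16 matrix has rank 15, and its Smith normal form has invariant factors (1,1,1,1,1,1,1,1,1,1,1,1,1,1,1).

Reading off H_k = ker ∂_k / im ∂_{k+1}:

  H_0: rank C_0 − rank ∂_1 = 8 − 7 = 1, and the invariant factors of ∂_1 are all 1, so H_0 = Z.
  H_1: rank ker ∂_1 − rank ∂_2 = (24 − 7) − 15 = 2, and the invariant factors of ∂_2 are all 1, so H_1 = Z^2.
  H_2: rank ker ∂_2 − rank ∂_3 = (16 − 15) − 0 = 1, and there is no ∂_3, so H_2 = Z.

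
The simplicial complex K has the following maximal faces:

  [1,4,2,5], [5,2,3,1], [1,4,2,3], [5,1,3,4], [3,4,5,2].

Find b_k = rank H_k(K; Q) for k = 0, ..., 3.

Fix the vertex order 1 < 2 < 3 < 4 < 5 and write every simplex with vertices in increasing order. Then dim K = 3 and the simplices of K are:

  0-simplices (5): [1], [2], [3], [4], [5]
  1-simplices (10): [1,2], [1,3], [1,4], [1,5], [2,3], [2,4], [2,5], [3,4], [3,5], [4,5]
  2-simplices (10): [1,2,3], [1,2,4], [1,2,5], [1,3,4], [1,3,5], [1,4,5], [2,3,4], [2,3,5], [2,4,5], [3,4,5]
  3-simplices (5): [1,2,3,4], [1,2,3,5], [1,2,4,5], [1,3,4,5], [2,3,4,5]

Hence C_0 ≅ Z^5, C_1 ≅ Z^10, C_2 ≅ Z^10, C_3 ≅ Z^5.

The boundary map ∂_1: C_1 → C_0 is given by ∂[p,q] = [q] − [p].
This gives a 5×10 integer matrix of rank 4; reducing to Smith normal form yields diagonal entries (1,1,1,1).

Boundary ∂_2: C_2 → C_1 acts by ∂[p,q,r] = [q,r] − [p,r] + [p,q]. For instance
  ∂[2,4,5] = [4,5] − [2,5] + [2,4],
  ∂[1,2,5] = [2,5] − [1,5] + [1,2].
The resulting 10×10 matrix has rank 6, and its Smith normal form has invariant factors (1,1,1,1,1,1).

∂_3: C_3 → C_2 sends each 3-simplex σ to the alternating sum Σ_i (−1)^i (σ with its i-th vertex removed). For instance
  ∂[1,2,4,5] = [2,4,5] − [1,4,5] + [1,2,5] − [1,2,4],
  ∂[1,2,3,5] = [2,3,5] − [1,3,5] + [1,2,5] − [1,2,3].
As a 10×5 matrix over Z this has rank 4, with invariant factors (1,1,1,1).

Computing H_k = (kernel of ∂_k) / (image of ∂_{k+1}):

  H_0: rank C_0 − rank ∂_1 = 5 − 4 = 1, and the invariant factors of ∂_1 are all 1, so H_0 ≅ Z.
  H_1: rank ker ∂_1 − rank ∂_2 = (10 − 4) − 6 = 0, and the invariant factors of ∂_2 are all 1, so H_1 ≅ 0.
  H_2: rank ker ∂_2 − rank ∂_3 = (10 − 6) − 4 = 0, and the invariant factors of ∂_3 are all 1, so H_2 ≅ 0.
  H_3: rank ker ∂_3 − rank ∂_4 = (5 − 4) − 0 = 1, and there is no ∂_4, so H_3 ≅ Z.

As a check, the Euler characteristic is 5 − 10 + 10 − 5 = 0, which agrees with 1 − 0 + 0 − 1 = 0.

Hence the Betti numbers are b_0 = 1, b_1 = 0, b_2 = 0, b_3 = 1.

b_0 = 1, b_1 = 0, b_2 = 0, b_3 = 1.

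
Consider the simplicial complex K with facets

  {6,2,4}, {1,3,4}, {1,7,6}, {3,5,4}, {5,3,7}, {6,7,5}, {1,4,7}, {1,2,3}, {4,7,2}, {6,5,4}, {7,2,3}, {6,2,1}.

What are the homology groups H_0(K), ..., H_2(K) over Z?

H_0 = Z,  H_1 = Z_2,  H_2 = 0.

K has 7 vertices, 18 edges, 12 triangles.
rank ∂_0 = 0, rank ∂_1 = 6 ⇒ b_0 = 7 − 0 − 6 = 1; all invariant factors of ∂_1 are 1 so no torsion. So H_0 ≅ Z.
rank ∂_1 = 6, rank ∂_2 = 12 ⇒ b_1 = 18 − 6 − 12 = 0; ∂_2 has invariant factor(s) [2] giving torsion. So H_1 ≅ Z_2.
rank ∂_2 = 12, rank ∂_3 = 0 ⇒ b_2 = 12 − 12 − 0 = 0. So H_2 ≅ 0.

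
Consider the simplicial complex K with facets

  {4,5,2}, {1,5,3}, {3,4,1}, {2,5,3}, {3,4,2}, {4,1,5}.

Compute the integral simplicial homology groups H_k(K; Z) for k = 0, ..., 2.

Order the vertices as 1 < 2 < 3 < 4 < 5. Listing each simplex with vertices in this order, K has dimension 2 with simplices:

  0-simplices (5): [1], [2], [3], [4], [5]
  1-simplices (9): [1,3], [1,4], [1,5], [2,3], [2,4], [2,5], [3,4], [3,5], [4,5]
  2-simplices (6): [1,3,4], [1,3,5], [1,4,5], [2,3,4], [2,3,5], [2,4,5]

giving chain groups C_0 ≅ Z^5, C_1 ≅ Z^9, C_2 ≅ Z^6.

Boundary ∂_1: C_1 → C_0 is given by ∂[p,q] = [q] − [p].
As a 5×9 matrix over Z this has rank 4, with invariant factors (1,1,1,1).

Boundary ∂_2: C_2 → C_1 sends each 2-simplex [p,q,r] to [q,r] − [p,r] + [p,q]. For instance
  ∂[2,4,5] = [4,5] − [2,5] + [2,4],
  ∂[2,3,4] = [3,4] − [2,4] + [2,3].
The 9×6 boundary matrix has rank 5 and Smith normal form diag(1,1,1,1,1).

Computing H_k = (kernel of ∂_k) / (image of ∂_{k+1}):

  H_0: rank C_0 − rank ∂_1 = 5 − 4 = 1, and the invariant factors of ∂_1 are all 1, so H_0 ≅ Z.
  H_1: rank ker ∂_1 − rank ∂_2 = (9 − 4) − 5 = 0, and the invariant factors of ∂_2 are all 1, so H_1 ≅ 0.
  H_2: rank ker ∂_2 − rank ∂_3 = (6 − 5) − 0 = 1, and there is no ∂_3, so H_2 ≅ Z.

As a check, the Euler characteristic is 5 − 9 + 6 = 2, which agrees with 1 − 0 + 1 = 2.

H_0 ≅ Z,  H_1 = 0,  H_2 ≅ Z.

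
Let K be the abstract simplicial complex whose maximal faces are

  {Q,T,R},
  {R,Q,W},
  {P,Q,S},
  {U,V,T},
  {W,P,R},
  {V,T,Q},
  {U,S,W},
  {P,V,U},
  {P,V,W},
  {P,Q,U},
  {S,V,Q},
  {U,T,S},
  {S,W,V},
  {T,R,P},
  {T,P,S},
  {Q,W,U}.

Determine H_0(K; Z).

Order the vertices as P < Q < R < S < T < U < V < W. Listing each simplex with vertices in this order, K has dimension 2 with simplices:

  0-simplices (8): P, Q, R, S, T, U, V, W
  1-simplices (24): PQ, PR, PS, PT, PU, PV, PW, QR, QS, QT, QU, QV, QW, RT, RW, ST, SU, SV, SW, TU, TV, UV, UW, VW
  2-simplices (16): PQS, PQU, PRT, PRW, PST, PUV, PVW, QRT, QRW, QSV, QTV, QUW, STU, SUW, SVW, TUV

so the chain groups are C_0 ≅ Z^8, C_1 ≅ Z^24, C_2 ≅ Z^16.

∂_1: C_1 → C_0 sends each edge [p,q] (with p < q) to q − p. For instance
  ∂UW = W − U.
This gives a 8×24 integer matrix of rank 7; reducing to Smith normal form yields diagonal entries (1,1,1,1,1,1,1).

The boundary map ∂_2: C_2 → C_1 acts by ∂[p,q,r] = [q,r] − [p,r] + [p,q]. For instance
  ∂STU = TU − SU + ST,
  ∂PRT = RT − PT + PR.
This gives a 24×16 integer matrix of rank 15; reducing to Smith normal form yields diagonal entries (1,1,1,1,1,1,1,1,1,1,1,1,1,1,1).

Reading off H_k = ker ∂_k / im ∂_{k+1}:

  H_0: rank C_0 − rank ∂_1 = 8 − 7 = 1, and the invariant factors of ∂_1 are all 1, so H_0 ≅ Z.

H_0 ≅ Z.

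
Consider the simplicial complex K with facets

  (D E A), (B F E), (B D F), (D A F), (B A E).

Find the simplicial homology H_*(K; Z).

Fix the vertex order A < B < D < E < F and write every simplex with vertices in increasing order. Then dim K = 2 and the simplices of K are:

  0-simplices (5): A, B, D, E, F
  1-simplices (10): AB, AD, AE, AF, BD, BE, BF, DE, DF, EF
  2-simplices (5): ABE, ADE, ADF, BDF, BEF

so the chain groups are C_0 ≅ Z^5, C_1 ≅ Z^10, C_2 ≅ Z^5.

∂_1: C_1 → C_0 maps an edge to its endpoints' difference, ∂[p,q] = q − p. For instance
  ∂BF = F − B.
The resulting 5×10 matrix has rank 4, and its Smith normal form has invariant factors (1,1,1,1).

Boundary ∂_2: C_2 → C_1 sends each 2-simplex [p,q,r] to [q,r] − [p,r] + [p,q]. For instance
  ∂BDF = DF − BF + BD,
  ∂ADE = DE − AE + AD.
This gives a 10×5 integer matrix of rank 5; reducing to Smith normal form yields diagonal entries (1,1,1,1,1).

Reading off H_k = ker ∂_k / im ∂_{k+1}:

  H_0: rank C_0 − rank ∂_1 = 5 − 4 = 1, and the invariant factors of ∂_1 are all 1, so H_0 = Z.
  H_1: rank ker ∂_1 − rank ∂_2 = (10 − 4) − 5 = 1, and the invariant factors of ∂_2 are all 1, so H_1 = Z.
  H_2: rank ker ∂_2 − rank ∂_3 = (5 − 5) − 0 = 0, and there is no ∂_3, so H_2 = 0.

As a check, the Euler characteristic is 5 − 10 + 5 = 0, which agrees with 1 − 1 + 0 = 0.

H_0 = Z,  H_1 = Z,  H_2 = 0.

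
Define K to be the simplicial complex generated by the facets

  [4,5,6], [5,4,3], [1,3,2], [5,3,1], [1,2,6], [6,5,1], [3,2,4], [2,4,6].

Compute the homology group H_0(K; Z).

H_0 ≅ Z.

Fix the vertex order 1 < 2 < 3 < 4 < 5 < 6 and write every simplex with vertices in increasing order. Then dim K = 2 and the simplices of K are:

  0-simplices (6): [1], [2], [3], [4], [5], [6]
  1-simplices (12): [1,2], [1,3], [1,5], [1,6], [2,3], [2,4], [2,6], [3,4], [3,5], [4,5], [4,6], [5,6]
  2-simplices (8): [1,2,3], [1,2,6], [1,3,5], [1,5,6], [2,3,4], [2,4,6], [3,4,5], [4,5,6]

Hence C_0 ≅ Z^6, C_1 ≅ Z^12, C_2 ≅ Z^8.

∂_1: C_1 → C_0 is given by ∂[p,q] = [q] − [p]. For instance
  ∂[1,2] = [2] − [1].
As a 6×12 matrix over Z this has rank 5, with invariant factors (1,1,1,1,1).

∂_2: C_2 → C_1 sends each 2-simplex [p,q,r] to [q,r] − [p,r] + [p,q]. For instance
  ∂[1,2,3] = [2,3] − [1,3] + [1,2],
  ∂[1,2,6] = [2,6] − [1,6] + [1,2].
This gives a 12×8 integer matrix of rank 7; reducing to Smith normal form yields diagonal entries (1,1,1,1,1,1,1).

From H_k ≅ ker(∂_k) / im(∂_{k+1}) we obtain:

  H_0: rank C_0 − rank ∂_1 = 6 − 5 = 1, and the invariant factors of ∂_1 are all 1, so H_0 ≅ Z.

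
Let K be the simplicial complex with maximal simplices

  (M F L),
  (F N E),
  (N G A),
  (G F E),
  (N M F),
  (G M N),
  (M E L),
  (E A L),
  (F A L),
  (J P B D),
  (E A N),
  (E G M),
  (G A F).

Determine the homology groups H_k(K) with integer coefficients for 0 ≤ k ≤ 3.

Fix the vertex order A < B < D < E < F < G < J < L < M < N < P and write every simplex with vertices in increasing order. Then dim K = 3 and the simplices of K are:

  0-simplices (11): A, B, D, E, F, G, J, L, M, N, P
  1-simplices (24): AE, AF, AG, AL, AN, BD, BJ, BP, DJ, DP, EF, EG, EL, EM, EN, FG, FL, FM, FN, GM, GN, JP, LM, MN
  2-simplices (16): AEL, AEN, AFG, AFL, AGN, BDJ, BDP, BJP, DJP, EFG, EFN, EGM, ELM, FLM, FMN, GMN
  3-simplices (1): BDJP

so the chain groups are C_0 ≅ Z^11, C_1 ≅ Z^24, C_2 ≅ Z^16, C_3 ≅ Z^1.

Boundary ∂_1: C_1 → C_0 maps an edge to its endpoints' difference, ∂[p,q] = q − p. For instance
  ∂JP = P − J.
The 11×24 boundary matrix has rank 9 and Smith normal form diag(1,1,1,1,1,1,1,1,1).

∂_2: C_2 → C_1 sends each 2-simplex [p,q,r] to [q,r] − [p,r] + [p,q]. For instance
  ∂ELM = LM − EM + EL,
  ∂AFG = FG − AG + AF.
The 24×16 boundary matrix has rank 15 and Smith normal form diag(1,1,1,1,1,1,1,1,1,1,1,1,1,1,2).

Boundary ∂_3: C_3 → C_2 sends each 3-simplex σ to the alternating sum Σ_i (−1)^i (σ with its i-th vertex removed). For instance
  ∂BDJP = DJP − BJP + BDP − BDJ.
As a 16×1 matrix over Z this has rank 1, with invariant factors (1).

Computing H_k = (kernel of ∂_k) / (image of ∂_{k+1}):

  H_0: rank C_0 − rank ∂_1 = 11 − 9 = 2, and the invariant factors of ∂_1 are all 1, so H_0 = Z^2.
  H_1: rank ker ∂_1 − rank ∂_2 = (24 − 9) − 15 = 0, and ∂_2 has invariant factor 2 > 1, so H_1 = Z/2Z.
  H_2: rank ker ∂_2 − rank ∂_3 = (16 − 15) − 1 = 0, and the invariant factors of ∂_3 are all 1, so H_2 = 0.
  H_3: rank ker ∂_3 − rank ∂_4 = (1 − 1) − 0 = 0, and there is no ∂_4, so H_3 = 0.

H_0 ≅ Z^2,  H_1 ≅ Z/2Z,  H_2 = 0,  H_3 = 0.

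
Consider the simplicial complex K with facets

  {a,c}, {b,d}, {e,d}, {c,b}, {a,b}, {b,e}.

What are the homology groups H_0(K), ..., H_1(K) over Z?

Fix the vertex order a < b < c < d < e and write every simplex with vertices in increasing order. Then dim K = 1 and the simplices of K are:

  0-simplices (5): a, b, c, d, e
  1-simplices (6): ab, ac, bc, bd, be, de

Hence C_0 ≅ Z^5, C_1 ≅ Z^6.

∂_1: C_1 → C_0 maps an edge to its endpoints' difference, ∂[p,q] = q − p.
This gives a 5×6 integer matrix of rank 4; reducing to Smith normal form yields diagonal entries (1,1,1,1).

Reading off H_k = ker ∂_k / im ∂_{k+1}:

  H_0: rank C_0 − rank ∂_1 = 5 − 4 = 1, and the invariant factors of ∂_1 are all 1, so H_0 ≅ Z.
  H_1: rank ker ∂_1 − rank ∂_2 = (6 − 4) − 0 = 2, and there is no ∂_2, so H_1 ≅ Z^2.

(K is a triangulation of a wedge of 2 circles.)

H_0 ≅ Z,  H_1 ≅ Z^2.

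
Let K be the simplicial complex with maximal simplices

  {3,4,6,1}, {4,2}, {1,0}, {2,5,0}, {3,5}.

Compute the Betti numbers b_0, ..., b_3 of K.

We work with the vertex ordering 0 < 1 < 2 < 3 < 4 < 5 < 6. The simplices of K, each written with vertices in increasing order, are:

  0-simplices (7): [0], [1], [2], [3], [4], [5], [6]
  1-simplices (12): [0,1], [0,2], [0,5], [1,3], [1,4], [1,6], [2,4], [2,5], [3,4], [3,5], [3,6], [4,6]
  2-simplices (5): [0,2,5], [1,3,4], [1,3,6], [1,4,6], [3,4,6]
  3-simplices (1): [1,3,4,6]

so the chain groups are C_0 ≅ Z^7, C_1 ≅ Z^12, C_2 ≅ Z^5, C_3 ≅ Z^1.

Boundary ∂_1: C_1 → C_0 maps an edge to its endpoints' difference, ∂[p,q] = q − p. For instance
  ∂[1,6] = [6] − [1].
This gives a 7×12 integer matrix of rank 6; reducing to Smith normal form yields diagonal entries (1,1,1,1,1,1).

Boundary ∂_2: C_2 → C_1 acts by ∂[p,q,r] = [q,r] − [p,r] + [p,q]. For instance
  ∂[1,3,6] = [3,6] − [1,6] + [1,3],
  ∂[1,3,4] = [3,4] − [1,4] + [1,3].
The 12×5 boundary matrix has rank 4 and Smith normal form diag(1,1,1,1).

The boundary map ∂_3: C_3 → C_2 sends each 3-simplex σ to the alternating sum Σ_i (−1)^i (σ with its i-th vertex removed). For instance
  ∂[1,3,4,6] = [3,4,6] − [1,4,6] + [1,3,6] − [1,3,4].
The resulting 5×1 matrix has rank 1, and its Smith normal form has invariant factors (1).

Reading off H_k = ker ∂_k / im ∂_{k+1}:

  H_0: rank C_0 − rank ∂_1 = 7 − 6 = 1, and the invariant factors of ∂_1 are all 1, so H_0 ≅ Z.
  H_1: rank ker ∂_1 − rank ∂_2 = (12 − 6) − 4 = 2, and the invariant factors of ∂_2 are all 1, so H_1 ≅ Z^2.
  H_2: rank ker ∂_2 − rank ∂_3 = (5 − 4) − 1 = 0, and the invariant factors of ∂_3 are all 1, so H_2 ≅ 0.
  H_3: rank ker ∂_3 − rank ∂_4 = (1 − 1) − 0 = 0, and there is no ∂_4, so H_3 ≅ 0.

As a check, the Euler characteristic is 7 − 12 + 5 − 1 = -1, which agrees with 1 − 2 + 0 − 0 = -1.

Hence the Betti numbers are b_0 = 1, b_1 = 2, b_2 = 0, b_3 = 0.

b_0 = 1, b_1 = 2, b_2 = 0, b_3 = 0.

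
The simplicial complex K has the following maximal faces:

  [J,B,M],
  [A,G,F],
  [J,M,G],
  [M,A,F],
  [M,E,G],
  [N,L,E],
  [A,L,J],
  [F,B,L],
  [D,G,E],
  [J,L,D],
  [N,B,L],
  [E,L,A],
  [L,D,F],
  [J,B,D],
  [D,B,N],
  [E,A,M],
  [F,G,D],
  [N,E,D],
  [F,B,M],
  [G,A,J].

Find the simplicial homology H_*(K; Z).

H_0 ≅ Z,  H_1 ≅ Z ⊕ Z_2,  H_2 = 0.

K has 10 vertices, 30 edges, 20 triangles.
rank ∂_0 = 0, rank ∂_1 = 9 ⇒ b_0 = 10 − 0 − 9 = 1; all invariant factors of ∂_1 are 1 so no torsion. So H_0 = Z.
rank ∂_1 = 9, rank ∂_2 = 20 ⇒ b_1 = 30 − 9 − 20 = 1; ∂_2 has invariant factor(s) [2] giving torsion. So H_1 = Z ⊕ Z_2.
rank ∂_2 = 20, rank ∂_3 = 0 ⇒ b_2 = 20 − 20 − 0 = 0. So H_2 = 0.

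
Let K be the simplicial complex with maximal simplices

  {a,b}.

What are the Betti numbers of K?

b_0 = 1, b_1 = 0.

We work with the vertex ordering a < b. The simplices of K, each written with vertices in increasing order, are:

  0-simplices (2): a, b
  1-simplices (1): ab

so the chain groups are C_0 ≅ Z^2, C_1 ≅ Z^1.

Boundary ∂_1: C_1 → C_0 is given by ∂[p,q] = [q] − [p]. For instance
  ∂ab = b − a.
As a 2×1 matrix over Z this has rank 1, with invariant factors (1).

Computing H_k = (kernel of ∂_k) / (image of ∂_{k+1}):

  H_0: rank C_0 − rank ∂_1 = 2 − 1 = 1, and the invariant factors of ∂_1 are all 1, so H_0 ≅ Z.
  H_1: rank ker ∂_1 − rank ∂_2 = (1 − 1) − 0 = 0, and there is no ∂_2, so H_1 ≅ 0.

As a check, the Euler characteristic is 2 − 1 = 1, which agrees with 1 − 0 = 1.

Hence the Betti numbers are b_0 = 1, b_1 = 0.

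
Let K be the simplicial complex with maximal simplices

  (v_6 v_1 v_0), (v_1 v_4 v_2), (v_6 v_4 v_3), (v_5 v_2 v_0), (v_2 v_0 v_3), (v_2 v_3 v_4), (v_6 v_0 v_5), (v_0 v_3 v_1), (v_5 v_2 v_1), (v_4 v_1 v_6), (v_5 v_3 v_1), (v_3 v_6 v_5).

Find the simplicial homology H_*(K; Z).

H_0 = Z,  H_1 = Z/2,  H_2 = 0.

We work with the vertex ordering v_0 < v_1 < v_2 < v_3 < v_4 < v_5 < v_6. The simplices of K, each written with vertices in increasing order, are:

  0-simplices (7): [v_0], [v_1], [v_2], [v_3], [v_4], [v_5], [v_6]
  1-simplices (18): (18 of them)
  2-simplices (12): (12 of them)

giving chain groups C_0 ≅ Z^7, C_1 ≅ Z^18, C_2 ≅ Z^12.

Boundary ∂_1: C_1 → C_0 sends each edge [p,q] (with p < q) to q − p.
As a 7×18 matrix over Z this has rank 6, with invariant factors (1,1,1,1,1,1).

∂_2: C_2 → C_1 sends each 2-simplex [p,q,r] to [q,r] − [p,r] + [p,q]. For instance
  ∂[v_3,v_4,v_6] = [v_4,v_6] − [v_3,v_6] + [v_3,v_4],
  ∂[v_3,v_5,v_6] = [v_5,v_6] − [v_3,v_6] + [v_3,v_5].
The resulting 18×12 matrix has rank 12, and its Smith normal form has invariant factors (1,1,1,1,1,1,1,1,1,1,1,2).

Computing H_k = (kernel of ∂_k) / (image of ∂_{k+1}):

  H_0: rank C_0 − rank ∂_1 = 7 − 6 = 1, and the invariant factors of ∂_1 are all 1, so H_0 = Z.
  H_1: rank ker ∂_1 − rank ∂_2 = (18 − 6) − 12 = 0, and ∂_2 has invariant factor 2 > 1, so H_1 = Z/2.
  H_2: rank ker ∂_2 − rank ∂_3 = (12 − 12) − 0 = 0, and there is no ∂_3, so H_2 = 0.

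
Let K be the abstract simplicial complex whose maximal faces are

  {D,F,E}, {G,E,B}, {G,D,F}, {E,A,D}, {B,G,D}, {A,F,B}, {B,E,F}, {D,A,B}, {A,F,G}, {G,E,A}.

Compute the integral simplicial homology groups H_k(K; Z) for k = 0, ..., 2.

H_0 = Z,  H_1 = Z/2,  H_2 = 0.

Take the total order A < B < D < E < F < G on the vertex set. Then K (dimension 2) consists of the simplices:

  0-simplices (6): A, B, D, E, F, G
  1-simplices (15): AB, AD, AE, AF, AG, BD, BE, BF, BG, DE, DF, DG, EF, EG, FG
  2-simplices (10): ABD, ABF, ADE, AEG, AFG, BDG, BEF, BEG, DEF, DFG

so the chain groups are C_0 ≅ Z^6, C_1 ≅ Z^15, C_2 ≅ Z^10.

Boundary ∂_1: C_1 → C_0 is given by ∂[p,q] = [q] − [p]. For instance
  ∂AE = E − A.
The 6×15 boundary matrix has rank 5 and Smith normal form diag(1,1,1,1,1).

∂_2: C_2 → C_1 acts by ∂[p,q,r] = [q,r] − [p,r] + [p,q]. For instance
  ∂BDG = DG − BG + BD,
  ∂AEG = EG − AG + AE.
This gives a 15×10 integer matrix of rank 10; reducing to Smith normal form yields diagonal entries (1,1,1,1,1,1,1,1,1,2).

Now H_k = ker ∂_k / im ∂_{k+1}, so:

  H_0: rank C_0 − rank ∂_1 = 6 − 5 = 1, and the invariant factors of ∂_1 are all 1, so H_0 = Z.
  H_1: rank ker ∂_1 − rank ∂_2 = (15 − 5) − 10 = 0, and ∂_2 has invariant factor 2 > 1, so H_1 = Z/2.
  H_2: rank ker ∂_2 − rank ∂_3 = (10 − 10) − 0 = 0, and there is no ∂_3, so H_2 = 0.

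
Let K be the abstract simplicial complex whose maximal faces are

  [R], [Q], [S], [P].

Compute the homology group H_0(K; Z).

K has 4 vertices.
rank ∂_0 = 0, rank ∂_1 = 0 ⇒ b_0 = 4 − 0 − 0 = 4. So H_0 = Z^4.

H_0 = Z^4.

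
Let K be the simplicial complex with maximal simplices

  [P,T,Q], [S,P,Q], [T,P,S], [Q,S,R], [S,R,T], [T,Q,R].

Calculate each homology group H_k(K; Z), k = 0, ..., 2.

Fix the vertex order P < Q < R < S < T and write every simplex with vertices in increasing order. Then dim K = 2 and the simplices of K are:

  0-simplices (5): P, Q, R, S, T
  1-simplices (9): PQ, PS, PT, QR, QS, QT, RS, RT, ST
  2-simplices (6): PQS, PQT, PST, QRS, QRT, RST

so the chain groups are C_0 ≅ Z^5, C_1 ≅ Z^9, C_2 ≅ Z^6.

∂_1: C_1 → C_0 sends each edge [p,q] (with p < q) to q − p.
The 5×9 boundary matrix has rank 4 and Smith normal form diag(1,1,1,1).

The boundary map ∂_2: C_2 → C_1 maps a triangle to the signed sum of its edges. For instance
  ∂RST = ST − RT + RS,
  ∂PST = ST − PT + PS.
This gives a 9×6 integer matrix of rank 5; reducing to Smith normal form yields diagonal entries (1,1,1,1,1).

Reading off H_k = ker ∂_k / im ∂_{k+1}:

  H_0: rank C_0 − rank ∂_1 = 5 − 4 = 1, and the invariant factors of ∂_1 are all 1, so H_0 ≅ Z.
  H_1: rank ker ∂_1 − rank ∂_2 = (9 − 4) − 5 = 0, and the invariant factors of ∂_2 are all 1, so H_1 ≅ 0.
  H_2: rank ker ∂_2 − rank ∂_3 = (6 − 5) − 0 = 1, and there is no ∂_3, so H_2 ≅ Z.

(K is a triangulation of the 2-sphere S^2.)

H_0 ≅ Z,  H_1 = 0,  H_2 ≅ Z.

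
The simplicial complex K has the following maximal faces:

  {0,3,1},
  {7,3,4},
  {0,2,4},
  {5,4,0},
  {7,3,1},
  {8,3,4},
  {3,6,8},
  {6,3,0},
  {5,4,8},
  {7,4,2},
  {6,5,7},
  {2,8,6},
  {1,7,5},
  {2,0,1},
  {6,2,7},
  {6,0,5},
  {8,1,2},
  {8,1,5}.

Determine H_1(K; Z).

Order the vertices as 0 < 1 < 2 < 3 < 4 < 5 < 6 < 7 < 8. Listing each simplex with vertices in this order, K has dimension 2 with simplices:

  0-simplices (9): [0], [1], [2], [3], [4], [5], [6], [7], [8]
  1-simplices (27): (27 of them)
  2-simplices (18): [0,1,2], [0,1,3], [0,2,4], [0,3,6], [0,4,5], [0,5,6], [1,2,8], [1,3,7], [1,5,7], [1,5,8], [2,4,7], [2,6,7], [2,6,8], [3,4,7], [3,4,8], [3,6,8], [4,5,8], [5,6,7]

Hence C_0 ≅ Z^9, C_1 ≅ Z^27, C_2 ≅ Z^18.

Boundary ∂_1: C_1 → C_0 is given by ∂[p,q] = [q] − [p].
As a 9×27 matrix over Z this has rank 8, with invariant factors (1,1,1,1,1,1,1,1).

Boundary ∂_2: C_2 → C_1 maps a triangle to the signed sum of its edges. For instance
  ∂[3,4,7] = [4,7] − [3,7] + [3,4],
  ∂[2,6,7] = [6,7] − [2,7] + [2,6].
This gives a 27×18 integer matrix of rank 17; reducing to Smith normal form yields diagonal entries (1,1,1,1,1,1,1,1,1,1,1,1,1,1,1,1,1).

Computing H_k = (kernel of ∂_k) / (image of ∂_{k+1}):

  H_1: rank ker ∂_1 − rank ∂_2 = (27 − 8) − 17 = 2, and the invariant factors of ∂_2 are all 1, so H_1 ≅ Z^2.

H_1 = Z^2.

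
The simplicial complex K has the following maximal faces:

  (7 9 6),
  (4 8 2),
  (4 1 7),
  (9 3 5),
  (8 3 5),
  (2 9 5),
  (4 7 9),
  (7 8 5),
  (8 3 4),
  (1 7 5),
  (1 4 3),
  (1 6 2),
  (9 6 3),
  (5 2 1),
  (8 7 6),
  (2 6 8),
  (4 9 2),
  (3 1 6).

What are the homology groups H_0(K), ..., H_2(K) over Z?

H_0 = Z,  H_1 = Z^2,  H_2 = Z.

We work with the vertex ordering 1 < 2 < 3 < 4 < 5 < 6 < 7 < 8 < 9. The simplices of K, each written with vertices in increasing order, are:

  0-simplices (9): [1], [2], [3], [4], [5], [6], [7], [8], [9]
  1-simplices (27): (27 of them)
  2-simplices (18): [1,2,5], [1,2,6], [1,3,4], [1,3,6], [1,4,7], [1,5,7], [2,4,8], [2,4,9], [2,5,9], [2,6,8], [3,4,8], [3,5,8], [3,5,9], [3,6,9], [4,7,9], [5,7,8], [6,7,8], [6,7,9]

Hence C_0 ≅ Z^9, C_1 ≅ Z^27, C_2 ≅ Z^18.

Boundary ∂_1: C_1 → C_0 is given by ∂[p,q] = [q] − [p]. For instance
  ∂[3,8] = [8] − [3].
This gives a 9×27 integer matrix of rank 8; reducing to Smith normal form yields diagonal entries (1,1,1,1,1,1,1,1).

∂_2: C_2 → C_1 sends each 2-simplex [p,q,r] to [q,r] − [p,r] + [p,q]. For instance
  ∂[6,7,8] = [7,8] − [6,8] + [6,7],
  ∂[3,6,9] = [6,9] − [3,9] + [3,6].
As a 27×18 matrix over Z this has rank 17, with invariant factors (1,1,1,1,1,1,1,1,1,1,1,1,1,1,1,1,1).

From H_k ≅ ker(∂_k) / im(∂_{k+1}) we obtain:

  H_0: rank C_0 − rank ∂_1 = 9 − 8 = 1, and the invariant factors of ∂_1 are all 1, so H_0 ≅ Z.
  H_1: rank ker ∂_1 − rank ∂_2 = (27 − 8) − 17 = 2, and the invariant factors of ∂_2 are all 1, so H_1 ≅ Z^2.
  H_2: rank ker ∂_2 − rank ∂_3 = (18 − 17) − 0 = 1, and there is no ∂_3, so H_2 ≅ Z.

(K is a triangulation of the torus T^2.)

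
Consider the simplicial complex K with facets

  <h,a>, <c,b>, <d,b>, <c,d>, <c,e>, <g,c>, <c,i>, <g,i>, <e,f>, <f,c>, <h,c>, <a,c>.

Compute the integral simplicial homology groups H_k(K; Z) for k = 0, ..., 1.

H_0 ≅ Z,  H_1 ≅ Z^4.

We work with the vertex ordering a < b < c < d < e < f < g < h < i. The simplices of K, each written with vertices in increasing order, are:

  0-simplices (9): a, b, c, d, e, f, g, h, i
  1-simplices (12): ac, ah, bc, bd, cd, ce, cf, cg, ch, ci, ef, gi

so the chain groups are C_0 ≅ Z^9, C_1 ≅ Z^12.

The boundary map ∂_1: C_1 → C_0 maps an edge to its endpoints' difference, ∂[p,q] = q − p. For instance
  ∂ef = f − e.
The 9×12 boundary matrix has rank 8 and Smith normal form diag(1,1,1,1,1,1,1,1).

From H_k ≅ ker(∂_k) / im(∂_{k+1}) we obtain:

  H_0: rank C_0 − rank ∂_1 = 9 − 8 = 1, and the invariant factors of ∂_1 are all 1, so H_0 ≅ Z.
  H_1: rank ker ∂_1 − rank ∂_2 = (12 − 8) − 0 = 4, and there is no ∂_2, so H_1 ≅ Z^4.

(K is a triangulation of a wedge of 4 circles.)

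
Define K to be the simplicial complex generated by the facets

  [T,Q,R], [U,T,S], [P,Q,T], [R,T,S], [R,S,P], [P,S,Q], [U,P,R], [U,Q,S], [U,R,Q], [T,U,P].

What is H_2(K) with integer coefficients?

H_2 = 0.

We work with the vertex ordering P < Q < R < S < T < U. The simplices of K, each written with vertices in increasing order, are:

  0-simplices (6): P, Q, R, S, T, U
  1-simplices (15): PQ, PR, PS, PT, PU, QR, QS, QT, QU, RS, RT, RU, ST, SU, TU
  2-simplices (10): PQS, PQT, PRS, PRU, PTU, QRT, QRU, QSU, RST, STU

giving chain groups C_0 ≅ Z^6, C_1 ≅ Z^15, C_2 ≅ Z^10.

The boundary map ∂_1: C_1 → C_0 is given by ∂[p,q] = [q] − [p]. For instance
  ∂SU = U − S.
The 6×15 boundary matrix has rank 5 and Smith normal form diag(1,1,1,1,1).

Boundary ∂_2: C_2 → C_1 maps a triangle to the signed sum of its edges. For instance
  ∂PQS = QS − PS + PQ,
  ∂PTU = TU − PU + PT.
The 15×10 boundary matrix has rank 10 and Smith normal form diag(1,1,1,1,1,1,1,1,1,2).

From H_k ≅ ker(∂_k) / im(∂_{k+1}) we obtain:

  H_2: rank ker ∂_2 − rank ∂_3 = (10 − 10) − 0 = 0, and there is no ∂_3, so H_2 = 0.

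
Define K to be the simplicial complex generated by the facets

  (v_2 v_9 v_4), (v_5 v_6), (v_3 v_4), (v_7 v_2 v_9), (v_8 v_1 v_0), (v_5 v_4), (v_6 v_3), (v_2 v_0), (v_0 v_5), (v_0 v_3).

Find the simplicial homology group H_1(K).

Take the total order v_0 < v_1 < v_2 < v_3 < v_4 < v_5 < v_6 < v_7 < v_8 < v_9 on the vertex set. Then K (dimension 2) consists of the simplices:

  0-simplices (10): [v_0], [v_1], [v_2], [v_3], [v_4], [v_5], [v_6], [v_7], [v_8], [v_9]
  1-simplices (15): (15 of them)
  2-simplices (3): [v_0,v_1,v_8], [v_2,v_4,v_9], [v_2,v_7,v_9]

Hence C_0 ≅ Z^10, C_1 ≅ Z^15, C_2 ≅ Z^3.

∂_1: C_1 → C_0 maps an edge to its endpoints' difference, ∂[p,q] = q − p.
The 10×15 boundary matrix has rank 9 and Smith normal form diag(1,1,1,1,1,1,1,1,1).

Boundary ∂_2: C_2 → C_1 maps a triangle to the signed sum of its edges. For instance
  ∂[v_2,v_4,v_9] = [v_4,v_9] − [v_2,v_9] + [v_2,v_4],
  ∂[v_2,v_7,v_9] = [v_7,v_9] − [v_2,v_9] + [v_2,v_7].
This gives a 15×3 integer matrix of rank 3; reducing to Smith normal form yields diagonal entries (1,1,1).

Now H_k = ker ∂_k / im ∂_{k+1}, so:

  H_1: rank ker ∂_1 − rank ∂_2 = (15 − 9) − 3 = 3, and the invariant factors of ∂_2 are all 1, so H_1 ≅ Z^3.

H_1 ≅ Z^3.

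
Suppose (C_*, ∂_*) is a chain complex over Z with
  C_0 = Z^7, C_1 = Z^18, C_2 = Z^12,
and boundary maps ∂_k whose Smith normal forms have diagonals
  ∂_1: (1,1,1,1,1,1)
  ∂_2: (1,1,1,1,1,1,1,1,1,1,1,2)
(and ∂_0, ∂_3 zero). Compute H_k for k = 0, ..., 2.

H_0: b_0 = 7 − 0 − 6 = 1; torsion from ∂_1 factors > 1: none. So H_0 = Z.
H_1: b_1 = 18 − 6 − 12 = 0; torsion from ∂_2 factors > 1: [2]. So H_1 = Z/2.
H_2: b_2 = 12 − 12 − 0 = 0; torsion from ∂_3 factors > 1: none. So H_2 = 0.

H_0 = Z,  H_1 = Z/2,  H_2 = 0.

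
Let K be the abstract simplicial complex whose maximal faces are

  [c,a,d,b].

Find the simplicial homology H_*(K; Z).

We work with the vertex ordering a < b < c < d. The simplices of K, each written with vertices in increasing order, are:

  0-simplices (4): a, b, c, d
  1-simplices (6): ab, ac, ad, bc, bd, cd
  2-simplices (4): abc, abd, acd, bcd
  3-simplices (1): abcd

giving chain groups C_0 ≅ Z^4, C_1 ≅ Z^6, C_2 ≅ Z^4, C_3 ≅ Z^1.

∂_1: C_1 → C_0 maps an edge to its endpoints' difference, ∂[p,q] = q − p. For instance
  ∂bd = d − b.
As a 4×6 matrix over Z this has rank 3, with invariant factors (1,1,1).

The boundary map ∂_2: C_2 → C_1 acts by ∂[p,q,r] = [q,r] − [p,r] + [p,q]. For instance
  ∂abc = bc − ac + ab,
  ∂bcd = cd − bd + bc.
The 6×4 boundary matrix has rank 3 and Smith normal form diag(1,1,1).

Boundary ∂_3: C_3 → C_2 sends each 3-simplex σ to the alternating sum Σ_i (−1)^i (σ with its i-th vertex removed). For instance
  ∂abcd = bcd − acd + abd − abc.
The 4×1 boundary matrix has rank 1 and Smith normal form diag(1).

Now H_k = ker ∂_k / im ∂_{k+1}, so:

  H_0: rank C_0 − rank ∂_1 = 4 − 3 = 1, and the invariant factors of ∂_1 are all 1, so H_0 ≅ Z.
  H_1: rank ker ∂_1 − rank ∂_2 = (6 − 3) − 3 = 0, and the invariant factors of ∂_2 are all 1, so H_1 ≅ 0.
  H_2: rank ker ∂_2 − rank ∂_3 = (4 − 3) − 1 = 0, and the invariant factors of ∂_3 are all 1, so H_2 ≅ 0.
  H_3: rank ker ∂_3 − rank ∂_4 = (1 − 1) − 0 = 0, and there is no ∂_4, so H_3 ≅ 0.

H_0 ≅ Z,  H_1 = 0,  H_2 = 0,  H_3 = 0.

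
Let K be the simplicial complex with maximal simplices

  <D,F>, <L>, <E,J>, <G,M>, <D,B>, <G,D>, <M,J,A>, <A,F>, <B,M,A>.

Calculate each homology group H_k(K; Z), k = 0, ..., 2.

Order the vertices as A < B < D < E < F < G < J < L < M. Listing each simplex with vertices in this order, K has dimension 2 with simplices:

  0-simplices (9): A, B, D, E, F, G, J, L, M
  1-simplices (11): AB, AF, AJ, AM, BD, BM, DF, DG, EJ, GM, JM
  2-simplices (2): ABM, AJM

so the chain groups are C_0 ≅ Z^9, C_1 ≅ Z^11, C_2 ≅ Z^2.

The boundary map ∂_1: C_1 → C_0 maps an edge to its endpoints' difference, ∂[p,q] = q − p. For instance
  ∂BD = D − B.
The resulting 9×11 matrix has rank 7, and its Smith normal form has invariant factors (1,1,1,1,1,1,1).

∂_2: C_2 → C_1 sends each 2-simplex [p,q,r] to [q,r] − [p,r] + [p,q]. For instance
  ∂ABM = BM − AM + AB,
  ∂AJM = JM − AM + AJ.
The resulting 11×2 matrix has rank 2, and its Smith normal form has invariant factors (1,1).

From H_k ≅ ker(∂_k) / im(∂_{k+1}) we obtain:

  H_0: rank C_0 − rank ∂_1 = 9 − 7 = 2, and the invariant factors of ∂_1 are all 1, so H_0 ≅ Z^2.
  H_1: rank ker ∂_1 − rank ∂_2 = (11 − 7) − 2 = 2, and the invariant factors of ∂_2 are all 1, so H_1 ≅ Z^2.
  H_2: rank ker ∂_2 − rank ∂_3 = (2 − 2) − 0 = 0, and there is no ∂_3, so H_2 ≅ 0.

As a check, the Euler characteristic is 9 − 11 + 2 = 0, which agrees with 2 − 2 + 0 = 0.

H_0 ≅ Z^2,  H_1 ≅ Z^2,  H_2 = 0.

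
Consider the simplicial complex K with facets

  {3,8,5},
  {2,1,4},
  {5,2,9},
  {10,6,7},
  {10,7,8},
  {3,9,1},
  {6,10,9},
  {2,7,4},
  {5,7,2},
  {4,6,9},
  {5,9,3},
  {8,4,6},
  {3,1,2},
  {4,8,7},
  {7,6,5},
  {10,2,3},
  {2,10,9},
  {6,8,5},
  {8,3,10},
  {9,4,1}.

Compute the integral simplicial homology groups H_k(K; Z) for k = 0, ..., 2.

H_0 = Z,  H_1 = Z ⊕ Z_2,  H_2 = 0.

We work with the vertex ordering 1 < 2 < 3 < 4 < 5 < 6 < 7 < 8 < 9 < 10. The simplices of K, each written with vertices in increasing order, are:

  0-simplices (10): [1], [2], [3], [4], [5], [6], [7], [8], [9], [10]
  1-simplices (30): (30 of them)
  2-simplices (20): (20 of them)

Hence C_0 ≅ Z^10, C_1 ≅ Z^30, C_2 ≅ Z^20.

The boundary map ∂_1: C_1 → C_0 sends each edge [p,q] (with p < q) to q − p. For instance
  ∂[2,3] = [3] − [2].
The 10×30 boundary matrix has rank 9 and Smith normal form diag(1,1,1,1,1,1,1,1,1).

Boundary ∂_2: C_2 → C_1 acts by ∂[p,q,r] = [q,r] − [p,r] + [p,q]. For instance
  ∂[3,5,8] = [5,8] − [3,8] + [3,5],
  ∂[1,2,3] = [2,3] − [1,3] + [1,2].
The 30×20 boundary matrix has rank 20 and Smith normal form diag(1,1,1,1,1,1,1,1,1,1,1,1,1,1,1,1,1,1,1,2).

From H_k ≅ ker(∂_k) / im(∂_{k+1}) we obtain:

  H_0: rank C_0 − rank ∂_1 = 10 − 9 = 1, and the invariant factors of ∂_1 are all 1, so H_0 = Z.
  H_1: rank ker ∂_1 − rank ∂_2 = (30 − 9) − 20 = 1, and ∂_2 has invariant factor 2 > 1, so H_1 = Z ⊕ Z_2.
  H_2: rank ker ∂_2 − rank ∂_3 = (20 − 20) − 0 = 0, and there is no ∂_3, so H_2 = 0.

As a check, the Euler characteristic is 10 − 30 + 20 = 0, which agrees with 1 − 1 + 0 = 0.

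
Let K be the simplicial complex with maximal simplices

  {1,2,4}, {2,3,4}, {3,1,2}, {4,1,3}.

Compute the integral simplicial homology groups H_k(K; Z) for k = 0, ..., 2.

H_0 ≅ Z,  H_1 = 0,  H_2 ≅ Z.

We work with the vertex ordering 1 < 2 < 3 < 4. The simplices of K, each written with vertices in increasing order, are:

  0-simplices (4): [1], [2], [3], [4]
  1-simplices (6): [1,2], [1,3], [1,4], [2,3], [2,4], [3,4]
  2-simplices (4): [1,2,3], [1,2,4], [1,3,4], [2,3,4]

giving chain groups C_0 ≅ Z^4, C_1 ≅ Z^6, C_2 ≅ Z^4.

The boundary map ∂_1: C_1 → C_0 sends each edge [p,q] (with p < q) to q − p.
As a 4×6 matrix over Z this has rank 3, with invariant factors (1,1,1).

Boundary ∂_2: C_2 → C_1 sends each 2-simplex [p,q,r] to [q,r] − [p,r] + [p,q]. For instance
  ∂[2,3,4] = [3,4] − [2,4] + [2,3],
  ∂[1,2,3] = [2,3] − [1,3] + [1,2].
The resulting 6×4 matrix has rank 3, and its Smith normal form has invariant factors (1,1,1).

From H_k ≅ ker(∂_k) / im(∂_{k+1}) we obtain:

  H_0: rank C_0 − rank ∂_1 = 4 − 3 = 1, and the invariant factors of ∂_1 are all 1, so H_0 = Z.
  H_1: rank ker ∂_1 − rank ∂_2 = (6 − 3) − 3 = 0, and the invariant factors of ∂_2 are all 1, so H_1 = 0.
  H_2: rank ker ∂_2 − rank ∂_3 = (4 − 3) − 0 = 1, and there is no ∂_3, so H_2 = Z.

As a check, the Euler characteristic is 4 − 6 + 4 = 2, which agrees with 1 − 0 + 1 = 2.
(K is a triangulation of the 2-sphere S^2.)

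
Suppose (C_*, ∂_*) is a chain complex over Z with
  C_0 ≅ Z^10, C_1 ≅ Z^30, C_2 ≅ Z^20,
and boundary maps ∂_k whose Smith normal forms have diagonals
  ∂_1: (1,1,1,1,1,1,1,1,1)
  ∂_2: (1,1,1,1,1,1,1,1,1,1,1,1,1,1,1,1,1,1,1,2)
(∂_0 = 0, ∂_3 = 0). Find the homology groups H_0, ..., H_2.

H_0 ≅ Z,  H_1 ≅ Z ⊕ Z/2,  H_2 = 0.

H_0: b_0 = 10 − 0 − 9 = 1; torsion from ∂_1 factors > 1: none. So H_0 ≅ Z.
H_1: b_1 = 30 − 9 − 20 = 1; torsion from ∂_2 factors > 1: [2]. So H_1 ≅ Z ⊕ Z/2.
H_2: b_2 = 20 − 20 − 0 = 0; torsion from ∂_3 factors > 1: none. So H_2 ≅ 0.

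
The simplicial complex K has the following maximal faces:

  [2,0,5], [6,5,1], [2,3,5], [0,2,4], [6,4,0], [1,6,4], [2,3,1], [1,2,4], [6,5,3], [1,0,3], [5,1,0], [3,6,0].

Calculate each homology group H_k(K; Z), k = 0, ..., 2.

Fix the vertex order 0 < 1 < 2 < 3 < 4 < 5 < 6 and write every simplex with vertices in increasing order. Then dim K = 2 and the simplices of K are:

  0-simplices (7): [0], [1], [2], [3], [4], [5], [6]
  1-simplices (18): [0,1], [0,2], [0,3], [0,4], [0,5], [0,6], [1,2], [1,3], [1,4], [1,5], [1,6], [2,3], [2,4], [2,5], [3,5], [3,6], [4,6], [5,6]
  2-simplices (12): [0,1,3], [0,1,5], [0,2,4], [0,2,5], [0,3,6], [0,4,6], [1,2,3], [1,2,4], [1,4,6], [1,5,6], [2,3,5], [3,5,6]

giving chain groups C_0 ≅ Z^7, C_1 ≅ Z^18, C_2 ≅ Z^12.

The boundary map ∂_1: C_1 → C_0 is given by ∂[p,q] = [q] − [p]. For instance
  ∂[0,3] = [3] − [0].
The resulting 7×18 matrix has rank 6, and its Smith normal form has invariant factors (1,1,1,1,1,1).

∂_2: C_2 → C_1 acts by ∂[p,q,r] = [q,r] − [p,r] + [p,q]. For instance
  ∂[0,1,3] = [1,3] − [0,3] + [0,1],
  ∂[2,3,5] = [3,5] − [2,5] + [2,3].
As a 18×12 matrix over Z this has rank 12, with invariant factors (1,1,1,1,1,1,1,1,1,1,1,2).

Computing H_k = (kernel of ∂_k) / (image of ∂_{k+1}):

  H_0: rank C_0 − rank ∂_1 = 7 − 6 = 1, and the invariant factors of ∂_1 are all 1, so H_0 ≅ Z.
  H_1: rank ker ∂_1 − rank ∂_2 = (18 − 6) − 12 = 0, and ∂_2 has invariant factor 2 > 1, so H_1 ≅ Z/2.
  H_2: rank ker ∂_2 − rank ∂_3 = (12 − 12) − 0 = 0, and there is no ∂_3, so H_2 ≅ 0.

As a check, the Euler characteristic is 7 − 18 + 12 = 1, which agrees with 1 − 0 + 0 = 1.

H_0 ≅ Z,  H_1 ≅ Z/2,  H_2 = 0.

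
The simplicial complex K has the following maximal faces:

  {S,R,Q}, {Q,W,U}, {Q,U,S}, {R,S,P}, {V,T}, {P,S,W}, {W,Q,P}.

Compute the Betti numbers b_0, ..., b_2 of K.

b_0 = 2, b_1 = 1, b_2 = 0.

We work with the vertex ordering P < Q < R < S < T < U < V < W. The simplices of K, each written with vertices in increasing order, are:

  0-simplices (8): P, Q, R, S, T, U, V, W
  1-simplices (13): PQ, PR, PS, PW, QR, QS, QU, QW, RS, SU, SW, TV, UW
  2-simplices (6): PQW, PRS, PSW, QRS, QSU, QUW

so the chain groups are C_0 ≅ Z^8, C_1 ≅ Z^13, C_2 ≅ Z^6.

∂_1: C_1 → C_0 sends each edge [p,q] (with p < q) to q − p.
The 8×13 boundary matrix has rank 6 and Smith normal form diag(1,1,1,1,1,1).

Boundary ∂_2: C_2 → C_1 maps a triangle to the signed sum of its edges. For instance
  ∂PSW = SW − PW + PS,
  ∂QUW = UW − QW + QU.
As a 13×6 matrix over Z this has rank 6, with invariant factors (1,1,1,1,1,1).

Computing H_k = (kernel of ∂_k) / (image of ∂_{k+1}):

  H_0: rank C_0 − rank ∂_1 = 8 − 6 = 2, and the invariant factors of ∂_1 are all 1, so H_0 ≅ Z^2.
  H_1: rank ker ∂_1 − rank ∂_2 = (13 − 6) − 6 = 1, and the invariant factors of ∂_2 are all 1, so H_1 ≅ Z.
  H_2: rank ker ∂_2 − rank ∂_3 = (6 − 6) − 0 = 0, and there is no ∂_3, so H_2 ≅ 0.

Hence the Betti numbers are b_0 = 2, b_1 = 1, b_2 = 0.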